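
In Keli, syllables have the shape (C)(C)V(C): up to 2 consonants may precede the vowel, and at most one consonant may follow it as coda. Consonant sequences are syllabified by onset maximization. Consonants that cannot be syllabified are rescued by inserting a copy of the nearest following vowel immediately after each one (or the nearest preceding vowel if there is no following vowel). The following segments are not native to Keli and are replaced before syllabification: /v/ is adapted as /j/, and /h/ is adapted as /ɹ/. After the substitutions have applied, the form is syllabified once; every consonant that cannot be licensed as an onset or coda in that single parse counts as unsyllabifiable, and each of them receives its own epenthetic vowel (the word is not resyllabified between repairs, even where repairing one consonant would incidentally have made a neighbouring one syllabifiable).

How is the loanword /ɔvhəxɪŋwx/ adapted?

ɔjɹəxɪŋwɪxɪ

Substitution: /v/ → /j/, /h/ → /ɹ/, giving /ɔjɹəxɪŋwx/.
Syllabifying with onset maximization leaves /w/, /x/ stranded (at most one coda consonant is licensed; onsets may contain at most 2 consonants).
Epenthesis after each stranded consonant: /w/ → /wɪ/, /x/ → /xɪ/.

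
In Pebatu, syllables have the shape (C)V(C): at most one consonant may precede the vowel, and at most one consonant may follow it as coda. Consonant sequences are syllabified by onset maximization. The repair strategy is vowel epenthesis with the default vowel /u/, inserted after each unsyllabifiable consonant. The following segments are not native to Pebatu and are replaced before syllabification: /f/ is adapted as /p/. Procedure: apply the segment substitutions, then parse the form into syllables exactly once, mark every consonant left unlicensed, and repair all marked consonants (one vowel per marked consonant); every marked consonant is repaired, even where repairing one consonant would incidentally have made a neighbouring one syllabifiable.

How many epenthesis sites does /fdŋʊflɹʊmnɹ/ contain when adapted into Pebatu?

5

After substitution the input is /pdŋʊplɹʊmnɹ/.
The unsyllabifiable consonants are /p/, /d/, /l/, /n/, /ɹ/; each receives one epenthetic vowel.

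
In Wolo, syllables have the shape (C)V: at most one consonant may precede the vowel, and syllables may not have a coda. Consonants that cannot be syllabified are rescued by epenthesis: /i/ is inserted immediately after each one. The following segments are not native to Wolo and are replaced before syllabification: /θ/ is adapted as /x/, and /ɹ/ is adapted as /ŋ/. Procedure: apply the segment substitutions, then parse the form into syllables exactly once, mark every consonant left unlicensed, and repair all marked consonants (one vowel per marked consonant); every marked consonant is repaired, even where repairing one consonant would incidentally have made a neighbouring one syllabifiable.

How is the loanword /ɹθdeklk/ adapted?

ŋixidekiliki

Substitution: /ɹ/ → /ŋ/, /θ/ → /x/, giving /ŋxdeklk/.
Under (C)V, the unsyllabifiable consonants are /ŋ/, /x/, /k/, /l/, /k/ (no codas are permitted; onsets are limited to one consonant).
Each unlicensed consonant becomes the onset of a new syllable: /ŋ/ → /ŋi/, /x/ → /xi/, /k/ → /ki/, /l/ → /li/, /k/ → /ki/.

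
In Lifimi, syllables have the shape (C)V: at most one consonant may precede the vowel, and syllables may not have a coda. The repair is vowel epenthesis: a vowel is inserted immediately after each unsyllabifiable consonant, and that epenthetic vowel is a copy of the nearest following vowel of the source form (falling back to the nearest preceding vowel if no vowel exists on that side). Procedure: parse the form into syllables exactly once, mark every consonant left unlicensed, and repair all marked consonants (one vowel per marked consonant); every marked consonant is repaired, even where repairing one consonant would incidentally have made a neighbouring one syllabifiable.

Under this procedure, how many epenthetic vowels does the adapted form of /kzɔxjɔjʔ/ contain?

The unsyllabifiable consonants are /k/, /x/, /j/, /ʔ/; each receives one epenthetic vowel.

4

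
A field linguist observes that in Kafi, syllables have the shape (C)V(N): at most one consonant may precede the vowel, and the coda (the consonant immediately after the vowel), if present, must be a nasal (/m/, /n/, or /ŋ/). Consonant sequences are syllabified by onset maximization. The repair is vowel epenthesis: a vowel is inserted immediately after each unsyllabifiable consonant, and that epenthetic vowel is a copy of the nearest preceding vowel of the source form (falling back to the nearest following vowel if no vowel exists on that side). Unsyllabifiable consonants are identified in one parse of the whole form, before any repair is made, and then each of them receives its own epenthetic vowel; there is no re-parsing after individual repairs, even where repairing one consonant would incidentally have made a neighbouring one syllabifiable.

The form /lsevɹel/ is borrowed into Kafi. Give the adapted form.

leseveɹele

The consonants /l/, /v/, /l/ cannot be parsed into a legal (C)V(N) syllable (only a nasal (/m/, /n/, or /ŋ/) is licensed in coda position; onsets are limited to one consonant).
Epenthesis after each stranded consonant: /l/ → /le/, /v/ → /ve/, /l/ → /le/.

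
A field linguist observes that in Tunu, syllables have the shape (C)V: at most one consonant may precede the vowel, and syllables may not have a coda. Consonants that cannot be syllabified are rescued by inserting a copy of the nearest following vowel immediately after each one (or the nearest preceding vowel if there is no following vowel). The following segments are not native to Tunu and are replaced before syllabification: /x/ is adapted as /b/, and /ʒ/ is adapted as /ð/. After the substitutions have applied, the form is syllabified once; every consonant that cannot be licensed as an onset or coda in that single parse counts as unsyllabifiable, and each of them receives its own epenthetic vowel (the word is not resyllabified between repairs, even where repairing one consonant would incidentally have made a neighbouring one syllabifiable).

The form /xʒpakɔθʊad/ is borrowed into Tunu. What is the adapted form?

Substitution: /x/ → /b/, /ʒ/ → /ð/, giving /bðpakɔθʊad/.
Under (C)V, the unsyllabifiable consonants are /b/, /ð/, /d/ (no codas are permitted; onsets are limited to one consonant).
Inserting the epenthetic vowel yields /b/ → /ba/, /ð/ → /ða/, /d/ → /da/.

baðapakɔθʊada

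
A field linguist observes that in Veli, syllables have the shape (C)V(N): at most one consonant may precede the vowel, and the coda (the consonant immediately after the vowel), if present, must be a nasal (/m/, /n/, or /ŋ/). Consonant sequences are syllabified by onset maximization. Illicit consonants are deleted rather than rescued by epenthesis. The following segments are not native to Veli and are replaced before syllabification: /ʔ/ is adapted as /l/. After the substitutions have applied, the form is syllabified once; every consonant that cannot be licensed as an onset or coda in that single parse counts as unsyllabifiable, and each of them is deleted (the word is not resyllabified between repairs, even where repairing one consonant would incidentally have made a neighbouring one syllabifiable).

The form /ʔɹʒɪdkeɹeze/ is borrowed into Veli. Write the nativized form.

Substitution: /ʔ/ → /l/, giving /lɹʒɪdkeɹeze/.
Under (C)V(N), the unsyllabifiable consonants are /l/, /ɹ/, /d/ (only a nasal (/m/, /n/, or /ŋ/) is licensed in coda position; onsets are limited to one consonant).
Deleting the stranded consonants removes /l/, /ɹ/, /d/.

ʒɪkeɹeze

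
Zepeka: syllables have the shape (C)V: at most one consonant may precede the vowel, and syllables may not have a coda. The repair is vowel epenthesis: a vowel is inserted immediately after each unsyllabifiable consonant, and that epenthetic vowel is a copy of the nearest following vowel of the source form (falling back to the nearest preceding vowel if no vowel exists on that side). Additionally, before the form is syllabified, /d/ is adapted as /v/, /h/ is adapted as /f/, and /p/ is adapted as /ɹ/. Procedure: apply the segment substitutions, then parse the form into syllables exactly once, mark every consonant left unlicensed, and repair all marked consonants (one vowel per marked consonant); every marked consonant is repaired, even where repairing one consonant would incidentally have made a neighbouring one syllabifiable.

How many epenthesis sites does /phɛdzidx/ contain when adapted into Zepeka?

4

After substitution the input is /ɹfɛvzivx/.
The unsyllabifiable consonants are /ɹ/, /v/, /v/, /x/; each receives one epenthetic vowel.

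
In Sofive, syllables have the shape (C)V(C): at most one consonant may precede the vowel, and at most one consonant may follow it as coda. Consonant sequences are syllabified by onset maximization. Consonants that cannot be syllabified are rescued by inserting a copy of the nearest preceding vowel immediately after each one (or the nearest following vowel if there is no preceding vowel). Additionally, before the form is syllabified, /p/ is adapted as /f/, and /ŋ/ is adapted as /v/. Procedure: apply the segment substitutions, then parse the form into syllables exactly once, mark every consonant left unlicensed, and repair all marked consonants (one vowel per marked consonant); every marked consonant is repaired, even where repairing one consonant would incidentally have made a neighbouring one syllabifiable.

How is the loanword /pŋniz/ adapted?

fiviniz

Substitution: /p/ → /f/, /ŋ/ → /v/, giving /fvniz/.
Syllabifying with onset maximization leaves /f/, /v/ stranded (at most one coda consonant is licensed; onsets are limited to one consonant).
Each unlicensed consonant becomes the onset of a new syllable: /f/ → /fi/, /v/ → /vi/.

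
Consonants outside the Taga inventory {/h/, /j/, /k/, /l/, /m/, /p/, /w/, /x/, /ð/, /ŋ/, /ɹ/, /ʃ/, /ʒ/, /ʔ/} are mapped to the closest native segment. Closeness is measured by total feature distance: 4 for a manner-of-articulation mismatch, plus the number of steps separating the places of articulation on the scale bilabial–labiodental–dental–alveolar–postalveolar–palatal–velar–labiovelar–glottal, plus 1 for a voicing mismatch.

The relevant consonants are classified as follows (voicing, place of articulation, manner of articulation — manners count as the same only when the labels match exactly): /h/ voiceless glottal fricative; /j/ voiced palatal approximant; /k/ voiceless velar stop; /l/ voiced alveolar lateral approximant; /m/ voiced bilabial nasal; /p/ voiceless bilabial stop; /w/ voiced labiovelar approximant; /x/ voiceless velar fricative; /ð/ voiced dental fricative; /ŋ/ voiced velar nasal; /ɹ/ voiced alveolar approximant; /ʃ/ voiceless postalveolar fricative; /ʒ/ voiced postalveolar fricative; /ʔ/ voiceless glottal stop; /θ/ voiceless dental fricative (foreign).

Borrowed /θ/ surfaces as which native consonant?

/ð/ is closest: same manner (fricative), place distance 0 (dental→dental), voicing differs (+1); total 1. Next closest is /ʃ/ at distance 2.

ð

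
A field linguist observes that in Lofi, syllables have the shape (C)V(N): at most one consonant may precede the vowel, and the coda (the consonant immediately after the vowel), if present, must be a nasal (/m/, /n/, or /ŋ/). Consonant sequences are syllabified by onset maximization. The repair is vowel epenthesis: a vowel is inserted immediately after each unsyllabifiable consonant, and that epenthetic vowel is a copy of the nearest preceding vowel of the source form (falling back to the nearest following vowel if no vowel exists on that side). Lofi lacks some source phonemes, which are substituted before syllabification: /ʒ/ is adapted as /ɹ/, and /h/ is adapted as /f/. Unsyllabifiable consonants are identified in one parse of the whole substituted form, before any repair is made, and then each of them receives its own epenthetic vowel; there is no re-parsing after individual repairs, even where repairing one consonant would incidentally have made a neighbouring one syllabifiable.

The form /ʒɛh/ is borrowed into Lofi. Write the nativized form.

ɹɛfɛ

Substitution: /ʒ/ → /ɹ/, /h/ → /f/, giving /ɹɛf/.
Under (C)V(N), the unsyllabifiable consonants are /f/ (only a nasal (/m/, /n/, or /ŋ/) is licensed in coda position; onsets are limited to one consonant).
Epenthesis after each stranded consonant: /f/ → /fɛ/.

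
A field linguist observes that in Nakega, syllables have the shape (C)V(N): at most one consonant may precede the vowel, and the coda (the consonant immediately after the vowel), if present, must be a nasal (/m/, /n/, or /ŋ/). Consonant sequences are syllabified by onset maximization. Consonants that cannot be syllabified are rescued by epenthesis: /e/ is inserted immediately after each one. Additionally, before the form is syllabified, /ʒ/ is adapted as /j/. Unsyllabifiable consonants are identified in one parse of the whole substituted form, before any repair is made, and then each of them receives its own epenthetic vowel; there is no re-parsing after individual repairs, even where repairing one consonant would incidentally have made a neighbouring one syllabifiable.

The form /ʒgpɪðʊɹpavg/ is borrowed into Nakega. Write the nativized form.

jegepɪðʊɹepavege

Substitution: /ʒ/ → /j/, giving /jgpɪðʊɹpavg/.
The consonants /j/, /g/, /ɹ/, /v/, /g/ cannot be parsed into a legal (C)V(N) syllable (only a nasal (/m/, /n/, or /ŋ/) is licensed in coda position; onsets are limited to one consonant).
Inserting the epenthetic vowel yields /j/ → /je/, /g/ → /ge/, /ɹ/ → /ɹe/, /v/ → /ve/, /g/ → /ge/.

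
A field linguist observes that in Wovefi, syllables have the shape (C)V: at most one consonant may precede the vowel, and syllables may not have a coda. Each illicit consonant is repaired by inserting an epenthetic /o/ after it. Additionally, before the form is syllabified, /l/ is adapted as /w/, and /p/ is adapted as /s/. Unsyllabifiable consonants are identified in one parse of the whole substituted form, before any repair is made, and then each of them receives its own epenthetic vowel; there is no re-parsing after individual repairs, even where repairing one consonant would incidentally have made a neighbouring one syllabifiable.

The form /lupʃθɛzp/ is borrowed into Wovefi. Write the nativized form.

Substitution: /l/ → /w/, /p/ → /s/, giving /wusʃθɛzs/.
The consonants /s/, /ʃ/, /z/, /s/ cannot be parsed into a legal (C)V syllable (no codas are permitted; onsets are limited to one consonant).
Inserting the epenthetic vowel yields /s/ → /so/, /ʃ/ → /ʃo/, /z/ → /zo/, /s/ → /so/.

wusoʃoθɛzoso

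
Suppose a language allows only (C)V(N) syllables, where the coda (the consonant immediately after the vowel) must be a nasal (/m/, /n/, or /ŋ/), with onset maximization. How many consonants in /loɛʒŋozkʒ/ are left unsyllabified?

4

Syllabifying with onset maximization leaves /ʒ/, /z/, /k/, /ʒ/ stranded (only a nasal (/m/, /n/, or /ŋ/) is licensed in coda position; onsets are limited to one consonant).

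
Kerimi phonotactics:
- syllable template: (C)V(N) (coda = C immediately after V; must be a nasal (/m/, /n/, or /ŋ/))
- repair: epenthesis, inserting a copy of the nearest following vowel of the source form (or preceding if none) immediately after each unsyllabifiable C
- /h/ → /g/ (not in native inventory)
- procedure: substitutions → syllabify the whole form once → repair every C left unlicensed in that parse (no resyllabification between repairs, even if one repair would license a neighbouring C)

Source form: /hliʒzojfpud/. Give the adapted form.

giliʒozojufupudu

Substitution: /h/ → /g/, giving /gliʒzojfpud/.
Syllabifying with onset maximization leaves /g/, /ʒ/, /j/, /f/, /d/ stranded (only a nasal (/m/, /n/, or /ŋ/) is licensed in coda position; onsets are limited to one consonant).
Each unlicensed consonant becomes the onset of a new syllable: /g/ → /gi/, /ʒ/ → /ʒo/, /j/ → /ju/, /f/ → /fu/, /d/ → /du/.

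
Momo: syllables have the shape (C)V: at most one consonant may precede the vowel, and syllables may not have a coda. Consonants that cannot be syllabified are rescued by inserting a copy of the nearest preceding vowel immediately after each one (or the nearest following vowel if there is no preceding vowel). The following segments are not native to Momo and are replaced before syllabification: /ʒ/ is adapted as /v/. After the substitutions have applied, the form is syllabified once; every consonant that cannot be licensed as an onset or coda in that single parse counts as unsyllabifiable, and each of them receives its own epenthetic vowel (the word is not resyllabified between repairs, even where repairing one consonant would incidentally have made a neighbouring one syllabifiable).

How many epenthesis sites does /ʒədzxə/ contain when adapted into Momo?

After substitution the input is /vədzxə/.
The unsyllabifiable consonants are /d/, /z/; each receives one epenthetic vowel.

2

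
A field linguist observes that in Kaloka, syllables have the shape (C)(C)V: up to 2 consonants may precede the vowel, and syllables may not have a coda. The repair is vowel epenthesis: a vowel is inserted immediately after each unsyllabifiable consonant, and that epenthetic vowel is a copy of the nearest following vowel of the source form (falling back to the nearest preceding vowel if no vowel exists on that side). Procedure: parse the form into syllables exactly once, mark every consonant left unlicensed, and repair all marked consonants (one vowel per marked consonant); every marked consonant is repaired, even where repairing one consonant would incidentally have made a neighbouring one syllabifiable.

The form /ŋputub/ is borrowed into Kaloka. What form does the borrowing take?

Syllabifying with onset maximization leaves /b/ stranded (no codas are permitted; onsets may contain at most 2 consonants).
Inserting the epenthetic vowel yields /b/ → /bu/.

ŋputubu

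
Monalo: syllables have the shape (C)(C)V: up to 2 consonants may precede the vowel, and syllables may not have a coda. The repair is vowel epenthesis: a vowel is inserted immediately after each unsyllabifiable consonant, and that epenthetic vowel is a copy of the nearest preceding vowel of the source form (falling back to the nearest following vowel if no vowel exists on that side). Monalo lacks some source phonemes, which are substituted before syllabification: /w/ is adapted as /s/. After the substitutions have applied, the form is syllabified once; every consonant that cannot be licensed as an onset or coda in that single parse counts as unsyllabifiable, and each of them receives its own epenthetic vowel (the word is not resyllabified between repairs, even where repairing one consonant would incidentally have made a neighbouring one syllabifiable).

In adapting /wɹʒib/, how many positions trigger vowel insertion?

After substitution the input is /sɹʒib/.
The unsyllabifiable consonants are /s/, /b/; each receives one epenthetic vowel.

2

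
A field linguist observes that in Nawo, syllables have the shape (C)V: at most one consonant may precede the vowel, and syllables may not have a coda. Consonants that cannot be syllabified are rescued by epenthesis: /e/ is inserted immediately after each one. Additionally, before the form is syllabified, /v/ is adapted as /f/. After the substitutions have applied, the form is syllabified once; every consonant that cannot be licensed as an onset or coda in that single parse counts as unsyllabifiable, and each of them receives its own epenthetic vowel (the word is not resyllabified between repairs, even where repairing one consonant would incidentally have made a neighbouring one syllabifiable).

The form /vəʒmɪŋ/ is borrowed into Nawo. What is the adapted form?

fəʒemɪŋe

Substitution: /v/ → /f/, giving /fəʒmɪŋ/.
The consonants /ʒ/, /ŋ/ cannot be parsed into a legal (C)V syllable (no codas are permitted; onsets are limited to one consonant).
Epenthesis after each stranded consonant: /ʒ/ → /ʒe/, /ŋ/ → /ŋe/.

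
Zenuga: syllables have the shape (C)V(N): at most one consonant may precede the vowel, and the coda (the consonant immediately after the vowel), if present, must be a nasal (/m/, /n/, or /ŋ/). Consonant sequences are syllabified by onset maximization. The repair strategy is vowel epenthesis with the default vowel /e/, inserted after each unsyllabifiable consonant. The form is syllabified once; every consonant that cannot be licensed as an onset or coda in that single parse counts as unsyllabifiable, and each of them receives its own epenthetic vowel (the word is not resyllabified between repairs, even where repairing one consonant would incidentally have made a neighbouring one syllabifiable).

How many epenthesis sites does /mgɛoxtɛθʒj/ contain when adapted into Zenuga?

5

The unsyllabifiable consonants are /m/, /x/, /θ/, /ʒ/, /j/; each receives one epenthetic vowel.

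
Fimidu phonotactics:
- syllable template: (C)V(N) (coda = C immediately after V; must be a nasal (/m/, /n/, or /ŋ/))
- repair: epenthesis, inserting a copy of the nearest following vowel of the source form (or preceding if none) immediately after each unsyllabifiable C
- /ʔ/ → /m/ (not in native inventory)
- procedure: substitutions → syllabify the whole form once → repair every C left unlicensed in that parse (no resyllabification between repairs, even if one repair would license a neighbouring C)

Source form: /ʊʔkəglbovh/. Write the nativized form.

Substitution: /ʔ/ → /m/, giving /ʊmkəglbovh/.
Syllabifying with onset maximization leaves /g/, /l/, /v/, /h/ stranded (only a nasal (/m/, /n/, or /ŋ/) is licensed in coda position; onsets are limited to one consonant).
Epenthesis after each stranded consonant: /g/ → /go/, /l/ → /lo/, /v/ → /vo/, /h/ → /ho/.

ʊmkəgolobovoho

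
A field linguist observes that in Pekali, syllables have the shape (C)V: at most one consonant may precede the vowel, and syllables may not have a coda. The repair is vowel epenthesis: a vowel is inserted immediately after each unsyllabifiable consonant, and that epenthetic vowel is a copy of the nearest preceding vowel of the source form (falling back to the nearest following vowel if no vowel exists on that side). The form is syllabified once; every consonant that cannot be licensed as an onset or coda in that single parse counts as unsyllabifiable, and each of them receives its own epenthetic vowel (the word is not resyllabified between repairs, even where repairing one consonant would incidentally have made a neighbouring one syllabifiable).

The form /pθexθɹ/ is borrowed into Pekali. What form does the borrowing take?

Under (C)V, the unsyllabifiable consonants are /p/, /x/, /θ/, /ɹ/ (no codas are permitted; onsets are limited to one consonant).
Each unlicensed consonant becomes the onset of a new syllable: /p/ → /pe/, /x/ → /xe/, /θ/ → /θe/, /ɹ/ → /ɹe/.

peθexeθeɹe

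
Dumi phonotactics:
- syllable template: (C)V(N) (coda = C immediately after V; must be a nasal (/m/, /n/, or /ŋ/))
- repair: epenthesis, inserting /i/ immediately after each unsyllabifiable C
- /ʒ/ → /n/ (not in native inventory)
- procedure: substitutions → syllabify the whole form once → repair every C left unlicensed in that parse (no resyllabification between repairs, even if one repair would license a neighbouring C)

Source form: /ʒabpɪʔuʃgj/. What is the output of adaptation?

Substitution: /ʒ/ → /n/, giving /nabpɪʔuʃgj/.
Under (C)V(N), the unsyllabifiable consonants are /b/, /ʃ/, /g/, /j/ (only a nasal (/m/, /n/, or /ŋ/) is licensed in coda position; onsets are limited to one consonant).
Each unlicensed consonant becomes the onset of a new syllable: /b/ → /bi/, /ʃ/ → /ʃi/, /g/ → /gi/, /j/ → /ji/.

nabipɪʔuʃigiji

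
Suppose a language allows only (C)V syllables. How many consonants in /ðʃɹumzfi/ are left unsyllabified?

Under (C)V, the unsyllabifiable consonants are /ð/, /ʃ/, /m/, /z/ (no codas are permitted; onsets are limited to one consonant).

4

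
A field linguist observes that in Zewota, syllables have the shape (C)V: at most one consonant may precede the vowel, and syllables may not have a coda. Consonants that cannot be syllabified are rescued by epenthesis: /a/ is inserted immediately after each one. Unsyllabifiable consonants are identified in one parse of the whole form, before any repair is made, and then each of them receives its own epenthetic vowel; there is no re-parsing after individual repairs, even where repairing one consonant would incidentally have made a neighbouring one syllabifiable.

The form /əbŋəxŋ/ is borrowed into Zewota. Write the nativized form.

əbaŋəxaŋa

The consonants /b/, /x/, /ŋ/ cannot be parsed into a legal (C)V syllable (no codas are permitted; onsets are limited to one consonant).
Epenthesis after each stranded consonant: /b/ → /ba/, /x/ → /xa/, /ŋ/ → /ŋa/.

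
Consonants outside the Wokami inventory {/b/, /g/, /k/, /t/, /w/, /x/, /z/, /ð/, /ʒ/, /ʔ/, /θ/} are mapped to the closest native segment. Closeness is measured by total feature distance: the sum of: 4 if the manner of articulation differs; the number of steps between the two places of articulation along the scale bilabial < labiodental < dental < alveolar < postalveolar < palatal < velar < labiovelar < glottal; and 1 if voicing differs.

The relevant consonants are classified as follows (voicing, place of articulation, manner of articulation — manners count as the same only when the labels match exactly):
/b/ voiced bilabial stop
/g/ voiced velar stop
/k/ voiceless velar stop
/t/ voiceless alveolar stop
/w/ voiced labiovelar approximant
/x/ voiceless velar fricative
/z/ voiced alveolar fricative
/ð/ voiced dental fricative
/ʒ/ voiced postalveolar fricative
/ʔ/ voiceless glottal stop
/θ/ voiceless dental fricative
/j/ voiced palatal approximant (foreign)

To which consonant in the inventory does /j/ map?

/w/ is closest: same manner (approximant), place distance 2 (palatal→labiovelar), same voicing; total 2. Next closest is /g/ at distance 5.

w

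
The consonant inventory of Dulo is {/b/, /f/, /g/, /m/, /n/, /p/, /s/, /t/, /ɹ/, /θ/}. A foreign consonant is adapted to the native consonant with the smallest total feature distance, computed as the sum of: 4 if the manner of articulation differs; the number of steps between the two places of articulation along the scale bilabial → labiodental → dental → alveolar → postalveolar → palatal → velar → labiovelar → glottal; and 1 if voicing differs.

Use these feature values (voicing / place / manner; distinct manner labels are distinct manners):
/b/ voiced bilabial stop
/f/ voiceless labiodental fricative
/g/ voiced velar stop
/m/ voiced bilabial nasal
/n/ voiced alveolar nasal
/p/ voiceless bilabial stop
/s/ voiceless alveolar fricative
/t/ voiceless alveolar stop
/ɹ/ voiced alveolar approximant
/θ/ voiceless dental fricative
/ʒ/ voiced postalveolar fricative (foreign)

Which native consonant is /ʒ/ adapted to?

/s/ is closest: same manner (fricative), place distance 1 (postalveolar→alveolar), voicing differs (+1); total 2. Next closest is /θ/ at distance 3.

s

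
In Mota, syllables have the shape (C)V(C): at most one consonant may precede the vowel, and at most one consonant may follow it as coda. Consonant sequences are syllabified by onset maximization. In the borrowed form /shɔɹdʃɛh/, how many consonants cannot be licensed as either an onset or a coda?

Syllabifying with onset maximization leaves /s/, /d/ stranded (at most one coda consonant is licensed; onsets are limited to one consonant).

2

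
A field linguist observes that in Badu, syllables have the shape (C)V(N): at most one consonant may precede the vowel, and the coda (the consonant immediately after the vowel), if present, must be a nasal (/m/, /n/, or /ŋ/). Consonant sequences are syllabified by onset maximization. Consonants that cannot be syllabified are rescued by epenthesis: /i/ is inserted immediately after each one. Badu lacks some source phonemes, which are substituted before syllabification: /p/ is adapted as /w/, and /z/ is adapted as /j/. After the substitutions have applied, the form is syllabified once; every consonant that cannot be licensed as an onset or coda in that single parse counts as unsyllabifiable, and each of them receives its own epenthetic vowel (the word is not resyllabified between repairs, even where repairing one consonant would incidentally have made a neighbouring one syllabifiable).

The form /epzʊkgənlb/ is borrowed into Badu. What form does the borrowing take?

ewijʊkigənlibi

Substitution: /p/ → /w/, /z/ → /j/, giving /ewjʊkgənlb/.
Under (C)V(N), the unsyllabifiable consonants are /w/, /k/, /l/, /b/ (only a nasal (/m/, /n/, or /ŋ/) is licensed in coda position; onsets are limited to one consonant).
Inserting the epenthetic vowel yields /w/ → /wi/, /k/ → /ki/, /l/ → /li/, /b/ → /bi/.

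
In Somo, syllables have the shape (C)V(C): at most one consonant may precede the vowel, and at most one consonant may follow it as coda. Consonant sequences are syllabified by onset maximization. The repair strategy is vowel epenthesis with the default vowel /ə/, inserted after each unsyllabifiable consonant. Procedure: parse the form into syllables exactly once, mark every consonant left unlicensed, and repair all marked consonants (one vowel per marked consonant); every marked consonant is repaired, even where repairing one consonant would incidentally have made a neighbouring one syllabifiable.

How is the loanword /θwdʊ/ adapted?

Syllabifying with onset maximization leaves /θ/, /w/ stranded (at most one coda consonant is licensed; onsets are limited to one consonant).
Epenthesis after each stranded consonant: /θ/ → /θə/, /w/ → /wə/.

θəwədʊ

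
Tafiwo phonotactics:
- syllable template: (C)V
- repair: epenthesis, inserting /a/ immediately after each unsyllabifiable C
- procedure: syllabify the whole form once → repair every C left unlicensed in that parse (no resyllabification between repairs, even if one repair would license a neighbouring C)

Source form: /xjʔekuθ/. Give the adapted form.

The consonants /x/, /j/, /θ/ cannot be parsed into a legal (C)V syllable (no codas are permitted; onsets are limited to one consonant).
Epenthesis after each stranded consonant: /x/ → /xa/, /j/ → /ja/, /θ/ → /θa/.

xajaʔekuθa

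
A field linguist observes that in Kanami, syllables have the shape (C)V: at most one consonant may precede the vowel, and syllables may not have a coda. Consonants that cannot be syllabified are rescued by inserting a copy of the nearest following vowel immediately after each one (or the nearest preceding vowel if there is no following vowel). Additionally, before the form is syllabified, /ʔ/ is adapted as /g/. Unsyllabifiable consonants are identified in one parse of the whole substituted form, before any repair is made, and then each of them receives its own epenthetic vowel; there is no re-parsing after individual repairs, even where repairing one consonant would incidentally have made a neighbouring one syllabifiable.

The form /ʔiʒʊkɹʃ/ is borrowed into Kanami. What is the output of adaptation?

Substitution: /ʔ/ → /g/, giving /giʒʊkɹʃ/.
The consonants /k/, /ɹ/, /ʃ/ cannot be parsed into a legal (C)V syllable (no codas are permitted; onsets are limited to one consonant).
Inserting the epenthetic vowel yields /k/ → /kʊ/, /ɹ/ → /ɹʊ/, /ʃ/ → /ʃʊ/.

giʒʊkʊɹʊʃʊ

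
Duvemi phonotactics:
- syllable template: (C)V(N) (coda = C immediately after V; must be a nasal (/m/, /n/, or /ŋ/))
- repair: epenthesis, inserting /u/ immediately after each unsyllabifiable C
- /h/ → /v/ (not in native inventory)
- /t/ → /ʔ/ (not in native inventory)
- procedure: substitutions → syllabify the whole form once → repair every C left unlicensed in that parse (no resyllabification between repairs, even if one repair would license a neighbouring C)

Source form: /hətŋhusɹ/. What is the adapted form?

vəʔuŋuvusuɹu

Substitution: /h/ → /v/, /t/ → /ʔ/, giving /vəʔŋvusɹ/.
Syllabifying with onset maximization leaves /ʔ/, /ŋ/, /s/, /ɹ/ stranded (only a nasal (/m/, /n/, or /ŋ/) is licensed in coda position; onsets are limited to one consonant).
Epenthesis after each stranded consonant: /ʔ/ → /ʔu/, /ŋ/ → /ŋu/, /s/ → /su/, /ɹ/ → /ɹu/.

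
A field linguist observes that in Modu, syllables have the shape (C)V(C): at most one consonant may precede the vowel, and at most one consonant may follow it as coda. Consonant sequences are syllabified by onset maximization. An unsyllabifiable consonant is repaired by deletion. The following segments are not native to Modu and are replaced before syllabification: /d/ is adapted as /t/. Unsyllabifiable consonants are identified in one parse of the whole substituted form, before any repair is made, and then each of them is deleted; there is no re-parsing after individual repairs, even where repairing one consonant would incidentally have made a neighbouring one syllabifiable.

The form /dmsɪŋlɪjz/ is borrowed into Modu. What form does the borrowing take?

sɪŋlɪj

Substitution: /d/ → /t/, giving /tmsɪŋlɪjz/.
Syllabifying with onset maximization leaves /t/, /m/, /z/ stranded (at most one coda consonant is licensed; onsets are limited to one consonant).
Deletion applies to /t/, /m/, /z/.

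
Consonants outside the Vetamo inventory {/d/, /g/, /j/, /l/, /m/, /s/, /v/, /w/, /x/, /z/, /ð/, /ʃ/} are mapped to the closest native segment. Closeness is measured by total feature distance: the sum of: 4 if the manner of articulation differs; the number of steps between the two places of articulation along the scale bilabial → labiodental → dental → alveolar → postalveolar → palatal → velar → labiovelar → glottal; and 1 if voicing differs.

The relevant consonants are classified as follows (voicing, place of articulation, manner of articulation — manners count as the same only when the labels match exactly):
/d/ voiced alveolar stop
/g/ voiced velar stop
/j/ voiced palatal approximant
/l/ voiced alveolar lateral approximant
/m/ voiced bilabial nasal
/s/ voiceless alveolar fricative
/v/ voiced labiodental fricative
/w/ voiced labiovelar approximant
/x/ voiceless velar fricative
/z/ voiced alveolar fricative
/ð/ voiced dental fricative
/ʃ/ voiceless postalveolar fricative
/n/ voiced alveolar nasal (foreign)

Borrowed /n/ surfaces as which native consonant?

m

/m/ is closest: same manner (nasal), place distance 3 (alveolar→bilabial), same voicing; total 3. Next closest is /d/ at distance 4.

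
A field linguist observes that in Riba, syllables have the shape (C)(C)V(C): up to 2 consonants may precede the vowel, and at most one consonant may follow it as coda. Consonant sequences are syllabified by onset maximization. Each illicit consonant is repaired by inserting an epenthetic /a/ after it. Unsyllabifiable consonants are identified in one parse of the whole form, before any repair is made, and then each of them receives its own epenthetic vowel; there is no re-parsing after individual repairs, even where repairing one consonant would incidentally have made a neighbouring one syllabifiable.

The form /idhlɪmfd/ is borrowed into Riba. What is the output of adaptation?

The consonants /f/, /d/ cannot be parsed into a legal (C)(C)V(C) syllable (at most one coda consonant is licensed; onsets may contain at most 2 consonants).
Epenthesis after each stranded consonant: /f/ → /fa/, /d/ → /da/.

idhlɪmfada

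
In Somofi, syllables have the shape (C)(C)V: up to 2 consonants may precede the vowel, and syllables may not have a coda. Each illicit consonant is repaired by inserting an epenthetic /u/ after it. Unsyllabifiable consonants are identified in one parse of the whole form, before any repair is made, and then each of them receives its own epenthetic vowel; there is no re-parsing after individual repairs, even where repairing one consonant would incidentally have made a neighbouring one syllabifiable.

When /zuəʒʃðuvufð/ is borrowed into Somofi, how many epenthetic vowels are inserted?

3

The unsyllabifiable consonants are /ʒ/, /f/, /ð/; each receives one epenthetic vowel.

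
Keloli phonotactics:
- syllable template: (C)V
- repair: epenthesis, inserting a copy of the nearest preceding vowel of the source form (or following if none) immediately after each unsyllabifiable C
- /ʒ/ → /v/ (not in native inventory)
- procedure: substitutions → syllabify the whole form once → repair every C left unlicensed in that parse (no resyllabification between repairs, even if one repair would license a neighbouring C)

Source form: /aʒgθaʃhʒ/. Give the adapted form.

avagaθaʃahava

Substitution: /ʒ/ → /v/, giving /avgθaʃhv/.
Under (C)V, the unsyllabifiable consonants are /v/, /g/, /ʃ/, /h/, /v/ (no codas are permitted; onsets are limited to one consonant).
Each unlicensed consonant becomes the onset of a new syllable: /v/ → /va/, /g/ → /ga/, /ʃ/ → /ʃa/, /h/ → /ha/, /v/ → /va/.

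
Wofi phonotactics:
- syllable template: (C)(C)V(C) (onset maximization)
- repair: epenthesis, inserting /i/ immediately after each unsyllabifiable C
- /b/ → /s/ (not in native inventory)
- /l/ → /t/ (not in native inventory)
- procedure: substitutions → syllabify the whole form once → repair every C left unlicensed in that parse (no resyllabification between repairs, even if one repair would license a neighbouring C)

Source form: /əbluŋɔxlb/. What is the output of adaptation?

Substitution: /b/ → /s/, /l/ → /t/, giving /əstuŋɔxts/.
The consonants /t/, /s/ cannot be parsed into a legal (C)(C)V(C) syllable (at most one coda consonant is licensed; onsets may contain at most 2 consonants).
Each unlicensed consonant becomes the onset of a new syllable: /t/ → /ti/, /s/ → /si/.

əstuŋɔxtisi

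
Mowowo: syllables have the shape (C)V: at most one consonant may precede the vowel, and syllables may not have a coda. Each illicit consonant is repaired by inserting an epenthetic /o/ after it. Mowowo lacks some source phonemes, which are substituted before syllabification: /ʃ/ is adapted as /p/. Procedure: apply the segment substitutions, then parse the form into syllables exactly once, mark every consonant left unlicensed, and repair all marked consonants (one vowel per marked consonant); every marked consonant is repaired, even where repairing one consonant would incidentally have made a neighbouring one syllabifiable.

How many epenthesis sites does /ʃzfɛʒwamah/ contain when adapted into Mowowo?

4

After substitution the input is /pzfɛʒwamah/.
The unsyllabifiable consonants are /p/, /z/, /ʒ/, /h/; each receives one epenthetic vowel.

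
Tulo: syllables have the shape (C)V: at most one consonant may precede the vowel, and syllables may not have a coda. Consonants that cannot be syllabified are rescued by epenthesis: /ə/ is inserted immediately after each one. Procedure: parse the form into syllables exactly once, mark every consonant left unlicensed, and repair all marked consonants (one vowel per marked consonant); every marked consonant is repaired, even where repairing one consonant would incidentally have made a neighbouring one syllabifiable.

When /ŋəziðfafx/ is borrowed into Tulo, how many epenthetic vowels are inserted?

3

The unsyllabifiable consonants are /ð/, /f/, /x/; each receives one epenthetic vowel.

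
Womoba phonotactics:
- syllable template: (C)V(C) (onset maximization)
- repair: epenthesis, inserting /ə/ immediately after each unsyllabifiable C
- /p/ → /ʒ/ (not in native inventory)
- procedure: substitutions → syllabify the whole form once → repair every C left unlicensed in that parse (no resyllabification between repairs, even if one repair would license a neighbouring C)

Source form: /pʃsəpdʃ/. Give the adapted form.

Substitution: /p/ → /ʒ/, giving /ʒʃsəʒdʃ/.
Syllabifying with onset maximization leaves /ʒ/, /ʃ/, /d/, /ʃ/ stranded (at most one coda consonant is licensed; onsets are limited to one consonant).
Epenthesis after each stranded consonant: /ʒ/ → /ʒə/, /ʃ/ → /ʃə/, /d/ → /də/, /ʃ/ → /ʃə/.

ʒəʃəsəʒdəʃə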